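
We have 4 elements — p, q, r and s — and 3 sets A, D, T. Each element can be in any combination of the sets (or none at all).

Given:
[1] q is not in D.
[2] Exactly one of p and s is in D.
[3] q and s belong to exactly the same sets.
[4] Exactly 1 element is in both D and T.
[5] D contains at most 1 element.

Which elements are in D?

From (1): q ∉ D.
(3): s matches q: s ∉ D.
(2) (exactly one): p ∈ D.
(5): D already has 1, so the rest are out.

D = {p}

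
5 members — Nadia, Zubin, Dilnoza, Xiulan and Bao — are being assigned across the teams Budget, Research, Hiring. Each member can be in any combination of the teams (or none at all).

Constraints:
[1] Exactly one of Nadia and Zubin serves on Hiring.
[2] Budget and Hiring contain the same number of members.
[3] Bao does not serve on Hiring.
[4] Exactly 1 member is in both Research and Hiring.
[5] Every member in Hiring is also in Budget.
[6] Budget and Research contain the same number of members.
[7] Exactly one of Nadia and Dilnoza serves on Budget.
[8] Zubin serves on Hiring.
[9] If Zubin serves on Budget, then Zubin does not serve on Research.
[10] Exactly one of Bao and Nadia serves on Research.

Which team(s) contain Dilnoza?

Dilnoza: Budget, Hiring, Research

From (3): Bao ∉ Hiring.
From (8): Zubin ∈ Hiring.
(1) (exactly one): Nadia ∉ Hiring.
(5) with Zubin ∈ Hiring: Zubin ∈ Budget.
(9): Zubin ∉ Research.
Suppose Dilnoza ∉ Budget: no assignment then satisfies all the clues, so Dilnoza ∈ Budget.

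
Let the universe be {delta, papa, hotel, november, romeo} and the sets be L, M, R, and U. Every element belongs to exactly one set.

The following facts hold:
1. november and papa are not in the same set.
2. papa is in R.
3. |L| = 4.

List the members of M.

M = {}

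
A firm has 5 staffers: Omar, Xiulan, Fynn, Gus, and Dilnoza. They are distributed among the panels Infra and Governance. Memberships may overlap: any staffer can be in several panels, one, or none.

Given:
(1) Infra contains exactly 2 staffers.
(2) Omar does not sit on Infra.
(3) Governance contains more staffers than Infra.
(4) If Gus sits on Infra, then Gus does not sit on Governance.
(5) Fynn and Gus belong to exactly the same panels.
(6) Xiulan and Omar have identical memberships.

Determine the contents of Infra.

From (2): Omar ∉ Infra.
(6): Xiulan matches Omar: Xiulan ∉ Infra.
Suppose Fynn ∉ Infra: no assignment then satisfies all the clues, so Fynn ∈ Infra.

Infra = {Fynn, Gus}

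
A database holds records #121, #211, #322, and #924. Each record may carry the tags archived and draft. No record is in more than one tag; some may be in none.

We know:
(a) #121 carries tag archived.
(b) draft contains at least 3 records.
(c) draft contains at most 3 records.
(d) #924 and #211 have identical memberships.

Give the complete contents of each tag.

archived = {#121}; draft = {#211, #322, #924}

From (a): #121 ∈ archived.
(b): only 3 candidates remain for draft, so all are in.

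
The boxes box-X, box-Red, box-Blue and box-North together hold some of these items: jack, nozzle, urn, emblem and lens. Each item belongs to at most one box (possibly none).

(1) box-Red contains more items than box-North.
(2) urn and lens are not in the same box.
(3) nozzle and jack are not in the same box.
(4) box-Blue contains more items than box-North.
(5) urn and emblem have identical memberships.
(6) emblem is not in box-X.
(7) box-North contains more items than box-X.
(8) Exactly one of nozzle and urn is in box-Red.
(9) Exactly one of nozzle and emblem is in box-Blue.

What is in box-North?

box-North = {jack}

From (6): emblem ∉ box-X.
(5): urn matches emblem: urn ∉ box-X.
Suppose jack ∉ box-North: no assignment then satisfies all the clues, so jack ∈ box-North.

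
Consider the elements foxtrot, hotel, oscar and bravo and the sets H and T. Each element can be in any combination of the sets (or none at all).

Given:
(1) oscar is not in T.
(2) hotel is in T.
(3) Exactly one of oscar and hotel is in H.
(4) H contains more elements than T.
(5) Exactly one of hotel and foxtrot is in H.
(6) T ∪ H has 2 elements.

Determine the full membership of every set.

From (1): oscar ∉ T.
From (2): hotel ∈ T.
Suppose foxtrot ∈ H: no assignment then satisfies all the clues, so foxtrot ∉ H.

H = {bravo, hotel}; T = {hotel}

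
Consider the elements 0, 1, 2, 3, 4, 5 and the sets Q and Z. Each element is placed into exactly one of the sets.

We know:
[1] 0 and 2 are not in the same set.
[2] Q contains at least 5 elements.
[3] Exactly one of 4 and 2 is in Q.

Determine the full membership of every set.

Q = {0, 1, 3, 4, 5}; Z = {2}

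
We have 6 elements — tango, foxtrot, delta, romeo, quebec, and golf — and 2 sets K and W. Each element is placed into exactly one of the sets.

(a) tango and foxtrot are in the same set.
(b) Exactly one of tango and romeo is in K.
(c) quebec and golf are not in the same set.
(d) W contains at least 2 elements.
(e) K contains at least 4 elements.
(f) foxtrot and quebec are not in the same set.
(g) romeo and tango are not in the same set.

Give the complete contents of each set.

K = {delta, foxtrot, golf, tango}; W = {quebec, romeo}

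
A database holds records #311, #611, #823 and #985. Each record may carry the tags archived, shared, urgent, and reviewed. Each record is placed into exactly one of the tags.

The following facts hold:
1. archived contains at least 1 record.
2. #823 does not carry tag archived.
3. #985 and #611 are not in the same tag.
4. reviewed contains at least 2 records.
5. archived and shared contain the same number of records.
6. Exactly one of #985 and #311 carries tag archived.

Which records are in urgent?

urgent = {}

From (2): #823 ∉ archived.
Suppose #311 ∈ urgent: no assignment then satisfies all the clues, so #311 ∉ urgent.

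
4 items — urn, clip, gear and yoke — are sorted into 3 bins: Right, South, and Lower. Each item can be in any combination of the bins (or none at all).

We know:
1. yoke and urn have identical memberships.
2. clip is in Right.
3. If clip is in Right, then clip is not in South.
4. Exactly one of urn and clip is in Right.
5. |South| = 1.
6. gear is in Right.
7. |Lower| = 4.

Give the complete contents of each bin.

Right = {clip, gear}; South = {gear}; Lower = {clip, gear, urn, yoke}

From (2): clip ∈ Right.
From (6): gear ∈ Right.
(3): clip ∉ South.
(4) (exactly one): urn ∉ Right.
(7): only 4 candidates remain for Lower, so all are in.
(1): yoke matches urn: yoke ∉ Right.
Suppose urn ∈ South: no assignment then satisfies all the clues, so urn ∉ South.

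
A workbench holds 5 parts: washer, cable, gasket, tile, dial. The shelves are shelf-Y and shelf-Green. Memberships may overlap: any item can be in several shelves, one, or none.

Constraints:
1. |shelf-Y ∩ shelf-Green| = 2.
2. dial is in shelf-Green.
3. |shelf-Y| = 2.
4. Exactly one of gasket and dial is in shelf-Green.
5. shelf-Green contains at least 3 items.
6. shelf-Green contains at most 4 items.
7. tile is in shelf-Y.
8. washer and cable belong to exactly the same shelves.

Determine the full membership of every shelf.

shelf-Y = {dial, tile}; shelf-Green = {cable, dial, tile, washer}

From (2): dial ∈ shelf-Green.
From (7): tile ∈ shelf-Y.
(4) (exactly one): gasket ∉ shelf-Green.
Suppose washer ∈ shelf-Y: no assignment then satisfies all the clues, so washer ∉ shelf-Y.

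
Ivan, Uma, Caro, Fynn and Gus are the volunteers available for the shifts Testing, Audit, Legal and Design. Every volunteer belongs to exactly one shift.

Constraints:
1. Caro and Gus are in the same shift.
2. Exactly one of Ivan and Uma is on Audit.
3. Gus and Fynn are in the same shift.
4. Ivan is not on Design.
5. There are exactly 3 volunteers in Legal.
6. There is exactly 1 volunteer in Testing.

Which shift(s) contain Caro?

Caro: Legal

From (4): Ivan ∉ Design.
Suppose Caro ∈ Testing: no assignment then satisfies all the clues, so Caro ∉ Testing.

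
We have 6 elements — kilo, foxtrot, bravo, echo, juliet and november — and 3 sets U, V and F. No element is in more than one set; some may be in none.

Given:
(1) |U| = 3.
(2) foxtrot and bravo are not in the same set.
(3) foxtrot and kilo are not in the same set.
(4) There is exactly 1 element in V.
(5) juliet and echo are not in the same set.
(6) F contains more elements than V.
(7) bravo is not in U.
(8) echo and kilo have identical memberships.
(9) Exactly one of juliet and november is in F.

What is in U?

U = {echo, kilo, november}

From (7): bravo ∉ U.
Suppose kilo ∉ U: no assignment then satisfies all the clues, so kilo ∈ U.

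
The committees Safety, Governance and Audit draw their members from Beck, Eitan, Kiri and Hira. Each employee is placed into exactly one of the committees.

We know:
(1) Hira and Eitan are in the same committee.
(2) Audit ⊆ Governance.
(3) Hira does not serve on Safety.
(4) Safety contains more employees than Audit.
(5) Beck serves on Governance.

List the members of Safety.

From (3): Hira ∉ Safety.
From (5): Beck ∈ Governance.
(1): Eitan matches Hira: Eitan ∉ Safety.
Suppose Kiri ∉ Safety: no assignment then satisfies all the clues, so Kiri ∈ Safety.

Safety = {Kiri}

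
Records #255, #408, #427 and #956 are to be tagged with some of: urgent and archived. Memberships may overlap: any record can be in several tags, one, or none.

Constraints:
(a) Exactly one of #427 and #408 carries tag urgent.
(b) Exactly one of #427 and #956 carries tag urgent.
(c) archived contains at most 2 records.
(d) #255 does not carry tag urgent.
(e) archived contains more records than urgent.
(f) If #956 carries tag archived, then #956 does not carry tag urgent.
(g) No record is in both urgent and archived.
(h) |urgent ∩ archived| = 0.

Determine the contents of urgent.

urgent = {#427}

From (d): #255 ∉ urgent.
Suppose #408 ∈ urgent: no assignment then satisfies all the clues, so #408 ∉ urgent.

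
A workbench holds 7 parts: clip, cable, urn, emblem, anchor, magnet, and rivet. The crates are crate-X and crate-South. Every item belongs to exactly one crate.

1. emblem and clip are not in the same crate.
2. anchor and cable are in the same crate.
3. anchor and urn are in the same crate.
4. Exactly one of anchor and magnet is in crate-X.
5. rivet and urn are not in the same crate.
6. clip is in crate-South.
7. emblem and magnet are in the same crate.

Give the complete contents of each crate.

crate-X = {emblem, magnet, rivet}; crate-South = {anchor, cable, clip, urn}

From (6): clip ∈ crate-South.
(1): emblem ∉ crate-South.
(7): magnet matches emblem: magnet ∉ crate-South.
Only one crate left: emblem ∈ crate-X.
Only one crate left: magnet ∈ crate-X.
(4) (exactly one): anchor ∉ crate-X.
Only one crate left: anchor ∈ crate-South.
(2): cable matches anchor: cable ∉ crate-X.
(2): cable matches anchor: cable ∈ crate-South.
(3): urn matches anchor: urn ∉ crate-X.
(3): urn matches anchor: urn ∈ crate-South.
Only one crate left: rivet ∈ crate-X.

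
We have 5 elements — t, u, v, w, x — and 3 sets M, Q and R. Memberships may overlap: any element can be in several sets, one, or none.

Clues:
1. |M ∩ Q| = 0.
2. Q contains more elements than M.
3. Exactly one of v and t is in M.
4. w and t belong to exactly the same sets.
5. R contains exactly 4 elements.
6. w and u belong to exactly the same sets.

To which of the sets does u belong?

u: Q, R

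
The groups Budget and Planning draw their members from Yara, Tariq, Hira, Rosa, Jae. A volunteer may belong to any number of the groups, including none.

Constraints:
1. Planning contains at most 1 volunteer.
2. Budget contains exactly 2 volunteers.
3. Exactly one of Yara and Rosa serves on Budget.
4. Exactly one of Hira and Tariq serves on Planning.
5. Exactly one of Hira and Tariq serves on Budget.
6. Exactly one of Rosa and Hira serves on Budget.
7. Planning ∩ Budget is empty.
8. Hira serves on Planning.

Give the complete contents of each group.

From (8): Hira ∈ Planning.
(1): Planning already has 1, so the rest are out.
(7) (disjoint): Hira ∉ Budget.
(5) (exactly one): Tariq ∈ Budget.
(6) (exactly one): Rosa ∈ Budget.
(2): Budget already has 2, so the rest are out.

Budget = {Rosa, Tariq}; Planning = {Hira}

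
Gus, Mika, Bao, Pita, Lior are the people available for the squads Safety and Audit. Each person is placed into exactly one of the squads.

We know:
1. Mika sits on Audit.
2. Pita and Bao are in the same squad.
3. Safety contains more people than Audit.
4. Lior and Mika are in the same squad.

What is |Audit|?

From (1): Mika ∈ Audit.
(4): Lior matches Mika: Lior ∉ Safety.
(4): Lior matches Mika: Lior ∈ Audit.
Suppose Gus ∉ Safety: no assignment then satisfies all the clues, so Gus ∈ Safety.

2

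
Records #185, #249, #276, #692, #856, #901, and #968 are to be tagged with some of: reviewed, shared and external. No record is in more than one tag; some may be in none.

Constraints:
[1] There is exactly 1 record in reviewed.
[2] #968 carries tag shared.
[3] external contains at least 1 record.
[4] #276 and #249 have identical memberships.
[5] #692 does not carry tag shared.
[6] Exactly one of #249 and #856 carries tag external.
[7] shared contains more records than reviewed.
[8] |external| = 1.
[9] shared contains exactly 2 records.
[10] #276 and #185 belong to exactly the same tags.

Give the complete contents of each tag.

From (2): #968 ∈ shared.
From (5): #692 ∉ shared.
Suppose #185 ∈ reviewed: no assignment then satisfies all the clues, so #185 ∉ reviewed.

reviewed = {#692}; shared = {#901, #968}; external = {#856}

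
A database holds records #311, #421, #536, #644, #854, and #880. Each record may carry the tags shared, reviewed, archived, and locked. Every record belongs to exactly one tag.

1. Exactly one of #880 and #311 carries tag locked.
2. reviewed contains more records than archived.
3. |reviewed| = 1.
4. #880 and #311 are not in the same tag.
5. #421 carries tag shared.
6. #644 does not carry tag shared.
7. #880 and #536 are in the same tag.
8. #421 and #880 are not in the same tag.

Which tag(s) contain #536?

#536: locked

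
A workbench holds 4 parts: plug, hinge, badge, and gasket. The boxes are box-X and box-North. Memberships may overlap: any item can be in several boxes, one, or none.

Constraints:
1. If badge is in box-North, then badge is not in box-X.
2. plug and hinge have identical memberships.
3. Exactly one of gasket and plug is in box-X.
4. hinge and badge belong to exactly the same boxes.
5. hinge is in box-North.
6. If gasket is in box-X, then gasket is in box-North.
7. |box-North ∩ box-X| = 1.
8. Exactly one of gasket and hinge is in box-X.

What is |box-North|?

4

From (5): hinge ∈ box-North.
(2): plug matches hinge: plug ∈ box-North.
(4): badge matches hinge: badge ∈ box-North.
(1): badge ∉ box-X.
(4): hinge matches badge: hinge ∉ box-X.
(8) (exactly one): gasket ∈ box-X.
(2): plug matches hinge: plug ∉ box-X.
(6): gasket ∈ box-North.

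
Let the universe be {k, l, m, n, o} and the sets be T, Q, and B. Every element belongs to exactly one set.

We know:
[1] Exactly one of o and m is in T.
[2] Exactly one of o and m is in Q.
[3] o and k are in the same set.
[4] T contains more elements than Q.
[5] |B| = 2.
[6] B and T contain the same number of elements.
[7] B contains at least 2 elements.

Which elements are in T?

T = {k, o}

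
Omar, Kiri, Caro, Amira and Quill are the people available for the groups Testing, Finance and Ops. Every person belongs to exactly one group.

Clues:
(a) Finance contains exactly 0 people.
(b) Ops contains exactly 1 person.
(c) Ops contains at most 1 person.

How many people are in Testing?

4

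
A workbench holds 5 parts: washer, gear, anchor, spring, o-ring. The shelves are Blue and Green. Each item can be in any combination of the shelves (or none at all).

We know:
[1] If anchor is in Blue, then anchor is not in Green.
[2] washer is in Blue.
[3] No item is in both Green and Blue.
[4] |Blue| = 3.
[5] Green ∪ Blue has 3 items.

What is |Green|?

From (2): washer ∈ Blue.
(3) (disjoint): washer ∉ Green.
Suppose gear ∈ Green: no assignment then satisfies all the clues, so gear ∉ Green.

0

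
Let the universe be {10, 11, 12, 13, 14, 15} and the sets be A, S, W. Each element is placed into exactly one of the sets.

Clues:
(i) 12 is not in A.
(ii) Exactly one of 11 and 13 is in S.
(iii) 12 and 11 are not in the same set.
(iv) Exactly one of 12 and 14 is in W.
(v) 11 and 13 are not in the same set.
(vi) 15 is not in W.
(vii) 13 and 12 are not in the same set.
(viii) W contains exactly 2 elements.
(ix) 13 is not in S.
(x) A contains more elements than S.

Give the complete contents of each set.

A = {13, 14, 15}; S = {11}; W = {10, 12}

From (i): 12 ∉ A.
From (vi): 15 ∉ W.
From (ix): 13 ∉ S.
(ii) (exactly one): 11 ∈ S.
(iii): 12 ∉ S.
Only one set left: 12 ∈ W.
(iv) (exactly one): 14 ∉ W.
(vii): 13 ∉ W.
(viii): only 2 candidates remain for W, so all are in.
Only one set left: 13 ∈ A.
Suppose 14 ∉ A: no assignment then satisfies all the clues, so 14 ∈ A.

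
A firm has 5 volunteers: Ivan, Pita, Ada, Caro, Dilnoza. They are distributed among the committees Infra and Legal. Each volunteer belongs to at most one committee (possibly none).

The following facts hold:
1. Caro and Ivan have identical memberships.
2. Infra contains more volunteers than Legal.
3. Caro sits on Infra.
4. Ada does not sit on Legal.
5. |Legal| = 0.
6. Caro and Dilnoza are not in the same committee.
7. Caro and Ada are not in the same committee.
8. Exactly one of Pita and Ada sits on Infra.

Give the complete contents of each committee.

Infra = {Caro, Ivan, Pita}; Legal = {}

From (3): Caro ∈ Infra.
From (4): Ada ∉ Legal.
(1): Ivan matches Caro: Ivan ∈ Infra.
(5): Legal already has 0, so the rest are out.
(6): Dilnoza ∉ Infra.
(7): Ada ∉ Infra.
(8) (exactly one): Pita ∈ Infra.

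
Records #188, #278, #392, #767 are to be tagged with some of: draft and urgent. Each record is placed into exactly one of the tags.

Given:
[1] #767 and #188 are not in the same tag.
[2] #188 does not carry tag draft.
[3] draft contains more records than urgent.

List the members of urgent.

urgent = {#188}

From (2): #188 ∉ draft.
Only one tag left: #188 ∈ urgent.
(1): #767 ∉ urgent.
Only one tag left: #767 ∈ draft.
Suppose #278 ∈ urgent: no assignment then satisfies all the clues, so #278 ∉ urgent.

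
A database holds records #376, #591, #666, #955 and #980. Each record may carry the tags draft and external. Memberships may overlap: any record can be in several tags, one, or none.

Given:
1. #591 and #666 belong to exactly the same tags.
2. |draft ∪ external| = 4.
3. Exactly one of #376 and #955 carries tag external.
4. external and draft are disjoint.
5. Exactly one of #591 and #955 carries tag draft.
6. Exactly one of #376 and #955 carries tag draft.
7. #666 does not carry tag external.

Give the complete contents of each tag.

draft = {#376, #591, #666}; external = {#955}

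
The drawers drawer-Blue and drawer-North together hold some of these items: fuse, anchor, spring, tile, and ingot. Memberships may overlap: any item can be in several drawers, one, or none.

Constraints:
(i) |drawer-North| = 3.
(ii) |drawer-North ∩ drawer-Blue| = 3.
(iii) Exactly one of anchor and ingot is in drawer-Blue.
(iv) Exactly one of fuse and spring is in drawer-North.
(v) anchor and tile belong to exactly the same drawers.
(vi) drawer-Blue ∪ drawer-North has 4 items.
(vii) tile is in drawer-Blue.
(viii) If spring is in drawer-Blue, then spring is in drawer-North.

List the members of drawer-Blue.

drawer-Blue = {anchor, fuse, spring, tile}

From (vii): tile ∈ drawer-Blue.
(v): anchor matches tile: anchor ∈ drawer-Blue.
(iii) (exactly one): ingot ∉ drawer-Blue.
Suppose fuse ∉ drawer-Blue: no assignment then satisfies all the clues, so fuse ∈ drawer-Blue.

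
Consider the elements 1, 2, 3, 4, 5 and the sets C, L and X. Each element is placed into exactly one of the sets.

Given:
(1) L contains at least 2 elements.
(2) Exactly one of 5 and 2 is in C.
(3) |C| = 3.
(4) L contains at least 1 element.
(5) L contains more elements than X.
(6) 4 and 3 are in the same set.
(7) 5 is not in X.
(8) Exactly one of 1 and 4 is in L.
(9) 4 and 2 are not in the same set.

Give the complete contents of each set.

C = {3, 4, 5}; L = {1, 2}; X = {}

From (7): 5 ∉ X.
Suppose 1 ∈ C: no assignment then satisfies all the clues, so 1 ∉ C.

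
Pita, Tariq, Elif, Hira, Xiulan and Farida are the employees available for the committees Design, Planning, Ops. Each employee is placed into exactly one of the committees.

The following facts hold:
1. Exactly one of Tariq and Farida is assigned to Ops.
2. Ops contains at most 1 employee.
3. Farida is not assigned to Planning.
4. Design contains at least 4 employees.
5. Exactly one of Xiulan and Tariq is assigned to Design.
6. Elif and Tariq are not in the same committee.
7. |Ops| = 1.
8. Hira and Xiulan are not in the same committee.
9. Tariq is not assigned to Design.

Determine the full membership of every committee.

Design = {Elif, Farida, Pita, Xiulan}; Planning = {Hira}; Ops = {Tariq}

From (3): Farida ∉ Planning.
From (9): Tariq ∉ Design.
(5) (exactly one): Xiulan ∈ Design.
(8): Hira ∉ Design.
(4): only 4 candidates remain for Design, so all are in.
(1) (exactly one): Tariq ∈ Ops.
(2): Ops already has 1, so the rest are out.
Only one committee left: Hira ∈ Planning.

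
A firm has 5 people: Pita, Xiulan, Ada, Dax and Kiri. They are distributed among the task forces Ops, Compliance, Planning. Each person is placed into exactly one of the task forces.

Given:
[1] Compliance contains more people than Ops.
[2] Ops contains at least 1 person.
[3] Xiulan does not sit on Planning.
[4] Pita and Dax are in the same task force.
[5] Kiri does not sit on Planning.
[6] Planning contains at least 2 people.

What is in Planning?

Planning = {Dax, Pita}

From (3): Xiulan ∉ Planning.
From (5): Kiri ∉ Planning.
Suppose Pita ∉ Planning: no assignment then satisfies all the clues, so Pita ∈ Planning.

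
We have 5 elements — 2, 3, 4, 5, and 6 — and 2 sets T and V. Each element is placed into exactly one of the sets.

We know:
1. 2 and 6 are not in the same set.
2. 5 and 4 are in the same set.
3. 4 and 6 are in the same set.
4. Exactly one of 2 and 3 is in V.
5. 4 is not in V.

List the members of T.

From (5): 4 ∉ V.
(2): 5 matches 4: 5 ∉ V.
(3): 6 matches 4: 6 ∉ V.
Only one set left: 4 ∈ T.
Only one set left: 5 ∈ T.
Only one set left: 6 ∈ T.
(1): 2 ∉ T.
Only one set left: 2 ∈ V.
(4) (exactly one): 3 ∉ V.
Only one set left: 3 ∈ T.

T = {3, 4, 5, 6}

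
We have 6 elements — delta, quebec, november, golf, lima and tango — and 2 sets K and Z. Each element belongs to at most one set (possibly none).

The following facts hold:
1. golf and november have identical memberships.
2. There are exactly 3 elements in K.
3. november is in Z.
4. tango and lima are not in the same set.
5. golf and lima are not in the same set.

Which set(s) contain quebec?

From (3): november ∈ Z.
(1): golf matches november: golf ∉ K.
(1): golf matches november: golf ∈ Z.
(5): lima ∉ Z.
Suppose quebec ∉ K: no assignment then satisfies all the clues, so quebec ∈ K.

quebec: K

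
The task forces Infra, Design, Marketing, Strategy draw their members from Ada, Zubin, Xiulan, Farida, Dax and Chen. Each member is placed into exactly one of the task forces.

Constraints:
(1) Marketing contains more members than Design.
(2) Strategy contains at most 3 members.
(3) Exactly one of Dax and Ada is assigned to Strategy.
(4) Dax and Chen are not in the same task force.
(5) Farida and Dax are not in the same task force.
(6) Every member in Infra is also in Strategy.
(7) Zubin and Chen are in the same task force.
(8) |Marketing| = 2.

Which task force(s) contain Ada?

Ada: Strategy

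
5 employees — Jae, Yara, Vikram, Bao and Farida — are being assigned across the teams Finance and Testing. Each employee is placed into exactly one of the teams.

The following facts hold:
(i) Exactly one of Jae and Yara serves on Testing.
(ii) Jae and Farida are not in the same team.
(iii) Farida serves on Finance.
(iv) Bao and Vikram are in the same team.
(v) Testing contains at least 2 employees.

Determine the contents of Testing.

From (iii): Farida ∈ Finance.
(ii): Jae ∉ Finance.
Only one team left: Jae ∈ Testing.
(i) (exactly one): Yara ∉ Testing.
Only one team left: Yara ∈ Finance.
Suppose Vikram ∉ Testing: no assignment then satisfies all the clues, so Vikram ∈ Testing.

Testing = {Bao, Jae, Vikram}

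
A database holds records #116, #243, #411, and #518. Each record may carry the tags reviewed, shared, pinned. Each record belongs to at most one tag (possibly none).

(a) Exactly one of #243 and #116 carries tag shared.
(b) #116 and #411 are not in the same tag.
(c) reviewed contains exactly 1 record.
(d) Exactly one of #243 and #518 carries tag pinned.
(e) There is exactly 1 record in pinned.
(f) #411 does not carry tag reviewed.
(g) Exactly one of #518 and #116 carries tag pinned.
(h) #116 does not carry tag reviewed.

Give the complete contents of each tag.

From (f): #411 ∉ reviewed.
From (h): #116 ∉ reviewed.
Suppose #116 ∉ shared: no assignment then satisfies all the clues, so #116 ∈ shared.

reviewed = {#243}; shared = {#116}; pinned = {#518}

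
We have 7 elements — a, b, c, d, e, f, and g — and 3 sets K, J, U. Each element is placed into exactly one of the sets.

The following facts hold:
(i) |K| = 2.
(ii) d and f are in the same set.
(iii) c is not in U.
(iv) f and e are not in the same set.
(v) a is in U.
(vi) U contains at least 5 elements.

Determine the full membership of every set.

From (iii): c ∉ U.
From (v): a ∈ U.
Suppose b ∈ K: no assignment then satisfies all the clues, so b ∉ K.

K = {c, e}; J = {}; U = {a, b, d, f, g}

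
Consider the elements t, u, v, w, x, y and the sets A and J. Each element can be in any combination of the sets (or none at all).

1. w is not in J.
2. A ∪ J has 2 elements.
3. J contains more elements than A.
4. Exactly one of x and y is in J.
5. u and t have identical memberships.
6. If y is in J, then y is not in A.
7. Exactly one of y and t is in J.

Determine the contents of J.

From (1): w ∉ J.
Suppose t ∈ J: no assignment then satisfies all the clues, so t ∉ J.

J = {v, y}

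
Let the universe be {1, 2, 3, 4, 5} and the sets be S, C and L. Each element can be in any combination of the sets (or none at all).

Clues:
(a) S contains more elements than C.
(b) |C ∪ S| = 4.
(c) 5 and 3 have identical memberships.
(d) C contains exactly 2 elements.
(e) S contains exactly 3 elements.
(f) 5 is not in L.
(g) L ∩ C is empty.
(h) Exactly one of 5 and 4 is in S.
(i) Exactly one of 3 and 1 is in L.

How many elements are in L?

1

From (f): 5 ∉ L.
(c): 3 matches 5: 3 ∉ L.
(i) (exactly one): 1 ∈ L.
(g) (disjoint): 1 ∉ C.
Suppose 1 ∈ S: no assignment then satisfies all the clues, so 1 ∉ S.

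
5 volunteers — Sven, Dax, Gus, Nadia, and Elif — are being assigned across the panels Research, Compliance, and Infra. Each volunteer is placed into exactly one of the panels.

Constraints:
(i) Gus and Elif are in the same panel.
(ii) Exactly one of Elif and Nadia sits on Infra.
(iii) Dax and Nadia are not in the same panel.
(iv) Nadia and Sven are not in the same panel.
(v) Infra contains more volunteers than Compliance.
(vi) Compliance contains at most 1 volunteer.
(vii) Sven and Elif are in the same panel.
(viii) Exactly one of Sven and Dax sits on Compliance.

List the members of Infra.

Infra = {Elif, Gus, Sven}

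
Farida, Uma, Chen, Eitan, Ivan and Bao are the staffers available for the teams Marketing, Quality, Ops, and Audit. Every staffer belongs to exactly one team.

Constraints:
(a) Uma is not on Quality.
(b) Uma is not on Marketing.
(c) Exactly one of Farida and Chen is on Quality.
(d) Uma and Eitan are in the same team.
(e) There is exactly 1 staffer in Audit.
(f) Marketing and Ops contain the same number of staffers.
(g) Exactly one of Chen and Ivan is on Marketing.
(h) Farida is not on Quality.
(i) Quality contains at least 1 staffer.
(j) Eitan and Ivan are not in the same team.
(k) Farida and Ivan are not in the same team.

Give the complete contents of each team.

Marketing = {Bao, Ivan}; Quality = {Chen}; Ops = {Eitan, Uma}; Audit = {Farida}

From (a): Uma ∉ Quality.
From (b): Uma ∉ Marketing.
From (h): Farida ∉ Quality.
(c) (exactly one): Chen ∈ Quality.
(d): Eitan matches Uma: Eitan ∉ Marketing.
(d): Eitan matches Uma: Eitan ∉ Quality.
(g) (exactly one): Ivan ∈ Marketing.
(k): Farida ∉ Marketing.
Suppose Farida ∈ Ops: no assignment then satisfies all the clues, so Farida ∉ Ops.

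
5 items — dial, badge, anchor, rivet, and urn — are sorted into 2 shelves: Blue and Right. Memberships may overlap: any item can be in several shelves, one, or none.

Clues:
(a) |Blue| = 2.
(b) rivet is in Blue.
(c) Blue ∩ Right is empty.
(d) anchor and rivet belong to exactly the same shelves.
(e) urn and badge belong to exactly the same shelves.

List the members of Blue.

Blue = {anchor, rivet}

From (b): rivet ∈ Blue.
(c) (disjoint): rivet ∉ Right.
(d): anchor matches rivet: anchor ∈ Blue.
(d): anchor matches rivet: anchor ∉ Right.
(a): Blue already has 2, so the rest are out.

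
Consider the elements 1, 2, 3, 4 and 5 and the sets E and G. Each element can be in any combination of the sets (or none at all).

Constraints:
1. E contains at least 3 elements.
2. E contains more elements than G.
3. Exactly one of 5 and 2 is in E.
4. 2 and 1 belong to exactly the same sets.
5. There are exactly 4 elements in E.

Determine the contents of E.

E = {1, 2, 3, 4}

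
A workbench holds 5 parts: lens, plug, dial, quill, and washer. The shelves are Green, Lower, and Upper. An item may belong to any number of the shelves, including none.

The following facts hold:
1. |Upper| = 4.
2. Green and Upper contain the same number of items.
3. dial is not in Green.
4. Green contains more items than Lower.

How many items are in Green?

4

From (3): dial ∉ Green.
Suppose lens ∉ Green: no assignment then satisfies all the clues, so lens ∈ Green.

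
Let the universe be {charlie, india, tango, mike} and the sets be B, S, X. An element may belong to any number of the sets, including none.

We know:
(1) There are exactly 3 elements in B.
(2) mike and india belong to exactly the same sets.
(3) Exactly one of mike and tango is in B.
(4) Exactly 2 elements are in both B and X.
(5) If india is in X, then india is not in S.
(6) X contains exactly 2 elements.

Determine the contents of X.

X = {india, mike}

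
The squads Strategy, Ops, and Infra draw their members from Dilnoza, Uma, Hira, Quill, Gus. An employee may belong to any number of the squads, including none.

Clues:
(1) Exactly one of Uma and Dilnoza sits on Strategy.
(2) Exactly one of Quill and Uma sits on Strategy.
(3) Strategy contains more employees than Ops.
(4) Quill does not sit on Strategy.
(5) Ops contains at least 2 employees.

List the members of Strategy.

Strategy = {Gus, Hira, Uma}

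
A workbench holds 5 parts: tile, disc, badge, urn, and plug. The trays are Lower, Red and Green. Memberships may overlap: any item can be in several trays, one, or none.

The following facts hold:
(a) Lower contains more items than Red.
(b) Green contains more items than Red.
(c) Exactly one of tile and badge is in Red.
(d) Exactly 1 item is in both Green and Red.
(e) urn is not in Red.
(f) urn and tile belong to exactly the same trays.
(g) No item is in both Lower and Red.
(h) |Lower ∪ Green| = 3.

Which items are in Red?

Red = {badge}

From (e): urn ∉ Red.
(f): tile matches urn: tile ∉ Red.
(c) (exactly one): badge ∈ Red.
(g) (disjoint): badge ∉ Lower.
Suppose disc ∈ Red: no assignment then satisfies all the clues, so disc ∉ Red.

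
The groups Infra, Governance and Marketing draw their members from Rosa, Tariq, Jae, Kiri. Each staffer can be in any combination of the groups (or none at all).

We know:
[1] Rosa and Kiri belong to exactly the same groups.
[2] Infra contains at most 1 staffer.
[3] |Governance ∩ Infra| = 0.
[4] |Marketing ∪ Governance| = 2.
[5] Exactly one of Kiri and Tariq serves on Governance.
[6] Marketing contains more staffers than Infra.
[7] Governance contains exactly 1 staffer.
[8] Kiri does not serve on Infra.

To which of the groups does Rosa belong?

Rosa: none

From (8): Kiri ∉ Infra.
(1): Rosa matches Kiri: Rosa ∉ Infra.
Suppose Rosa ∈ Governance: no assignment then satisfies all the clues, so Rosa ∉ Governance.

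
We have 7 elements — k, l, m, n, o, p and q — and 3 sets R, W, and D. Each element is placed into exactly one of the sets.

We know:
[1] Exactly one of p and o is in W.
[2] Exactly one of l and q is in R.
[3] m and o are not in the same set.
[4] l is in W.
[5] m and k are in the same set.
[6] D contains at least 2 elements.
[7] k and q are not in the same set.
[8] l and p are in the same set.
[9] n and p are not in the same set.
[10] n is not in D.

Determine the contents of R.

From (4): l ∈ W.
From (10): n ∉ D.
(2) (exactly one): q ∈ R.
(7): k ∉ R.
(8): p matches l: p ∉ R.
(8): p matches l: p ∈ W.
(9): n ∉ W.
Only one set left: n ∈ R.
(1) (exactly one): o ∉ W.
(5): m matches k: m ∉ R.
Suppose o ∉ R: no assignment then satisfies all the clues, so o ∈ R.

R = {n, o, q}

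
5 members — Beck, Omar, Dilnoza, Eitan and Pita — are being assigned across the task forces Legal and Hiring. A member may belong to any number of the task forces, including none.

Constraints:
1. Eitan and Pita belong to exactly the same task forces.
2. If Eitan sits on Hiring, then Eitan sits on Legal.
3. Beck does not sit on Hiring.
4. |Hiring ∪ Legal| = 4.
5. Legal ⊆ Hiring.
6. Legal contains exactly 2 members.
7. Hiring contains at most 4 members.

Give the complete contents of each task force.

Legal = {Eitan, Pita}; Hiring = {Dilnoza, Eitan, Omar, Pita}

From (3): Beck ∉ Hiring.
(5) contrapositive: Beck ∉ Legal.
Suppose Omar ∈ Legal: no assignment then satisfies all the clues, so Omar ∉ Legal.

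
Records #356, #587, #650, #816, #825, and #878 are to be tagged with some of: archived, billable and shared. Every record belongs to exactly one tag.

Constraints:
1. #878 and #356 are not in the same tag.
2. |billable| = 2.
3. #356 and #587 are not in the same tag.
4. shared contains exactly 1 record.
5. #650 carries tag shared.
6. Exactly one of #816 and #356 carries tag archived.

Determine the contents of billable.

billable = {#356, #825}

From (5): #650 ∈ shared.
(4): shared already has 1, so the rest are out.
Suppose #356 ∉ billable: no assignment then satisfies all the clues, so #356 ∈ billable.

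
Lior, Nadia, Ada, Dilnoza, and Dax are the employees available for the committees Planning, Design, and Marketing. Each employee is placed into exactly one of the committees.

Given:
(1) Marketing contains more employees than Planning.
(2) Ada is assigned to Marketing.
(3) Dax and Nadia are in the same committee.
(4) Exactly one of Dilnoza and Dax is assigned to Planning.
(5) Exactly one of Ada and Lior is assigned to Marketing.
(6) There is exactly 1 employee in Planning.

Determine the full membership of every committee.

Planning = {Dilnoza}; Design = {Lior}; Marketing = {Ada, Dax, Nadia}

From (2): Ada ∈ Marketing.
(5) (exactly one): Lior ∉ Marketing.
Suppose Lior ∈ Planning: no assignment then satisfies all the clues, so Lior ∉ Planning.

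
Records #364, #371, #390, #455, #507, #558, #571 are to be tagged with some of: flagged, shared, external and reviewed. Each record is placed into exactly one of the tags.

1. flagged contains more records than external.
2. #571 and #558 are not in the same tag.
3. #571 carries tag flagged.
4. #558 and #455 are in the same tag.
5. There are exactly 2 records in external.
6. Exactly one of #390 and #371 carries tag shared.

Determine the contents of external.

external = {#455, #558}

From (3): #571 ∈ flagged.
(2): #558 ∉ flagged.
(4): #455 matches #558: #455 ∉ flagged.
Suppose #364 ∈ external: no assignment then satisfies all the clues, so #364 ∉ external.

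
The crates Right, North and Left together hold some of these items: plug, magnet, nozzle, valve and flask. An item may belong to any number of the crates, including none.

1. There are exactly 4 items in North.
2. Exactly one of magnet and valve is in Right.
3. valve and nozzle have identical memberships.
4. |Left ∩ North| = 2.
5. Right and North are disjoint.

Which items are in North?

North = {flask, nozzle, plug, valve}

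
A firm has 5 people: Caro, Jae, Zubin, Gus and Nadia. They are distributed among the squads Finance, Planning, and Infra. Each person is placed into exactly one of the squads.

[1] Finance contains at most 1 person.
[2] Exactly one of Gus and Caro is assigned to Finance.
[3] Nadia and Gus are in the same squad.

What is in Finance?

Finance = {Caro}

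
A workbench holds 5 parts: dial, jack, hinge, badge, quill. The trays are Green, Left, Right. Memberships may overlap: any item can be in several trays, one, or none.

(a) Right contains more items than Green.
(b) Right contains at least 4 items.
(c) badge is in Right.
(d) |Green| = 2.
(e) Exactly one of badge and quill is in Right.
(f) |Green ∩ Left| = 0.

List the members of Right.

Right = {badge, dial, hinge, jack}

From (c): badge ∈ Right.
(e) (exactly one): quill ∉ Right.
(b): only 4 candidates remain for Right, so all are in.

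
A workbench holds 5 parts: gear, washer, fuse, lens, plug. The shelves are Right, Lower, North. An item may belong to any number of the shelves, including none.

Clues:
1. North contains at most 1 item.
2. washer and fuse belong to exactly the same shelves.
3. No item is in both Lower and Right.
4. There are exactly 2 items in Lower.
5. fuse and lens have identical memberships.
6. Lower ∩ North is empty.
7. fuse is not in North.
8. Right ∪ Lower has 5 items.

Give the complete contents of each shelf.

Right = {fuse, lens, washer}; Lower = {gear, plug}; North = {}

From (7): fuse ∉ North.
(2): washer matches fuse: washer ∉ North.
(5): lens matches fuse: lens ∉ North.
Suppose gear ∈ Right: no assignment then satisfies all the clues, so gear ∉ Right.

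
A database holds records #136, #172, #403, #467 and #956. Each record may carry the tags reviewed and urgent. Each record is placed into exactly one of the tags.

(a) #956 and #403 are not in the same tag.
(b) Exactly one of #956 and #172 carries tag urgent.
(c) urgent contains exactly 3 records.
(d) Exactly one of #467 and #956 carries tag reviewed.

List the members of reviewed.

reviewed = {#136, #956}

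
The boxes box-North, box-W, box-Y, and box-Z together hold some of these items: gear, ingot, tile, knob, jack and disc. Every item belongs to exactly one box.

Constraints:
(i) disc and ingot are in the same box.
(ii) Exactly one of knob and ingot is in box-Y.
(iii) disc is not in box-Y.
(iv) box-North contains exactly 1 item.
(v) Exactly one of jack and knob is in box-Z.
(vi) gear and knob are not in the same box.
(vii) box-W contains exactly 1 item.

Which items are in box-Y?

box-Y = {knob}

From (iii): disc ∉ box-Y.
(i): ingot matches disc: ingot ∉ box-Y.
(ii) (exactly one): knob ∈ box-Y.
(v) (exactly one): jack ∈ box-Z.
(vi): gear ∉ box-Y.
Suppose tile ∈ box-Y: no assignment then satisfies all the clues, so tile ∉ box-Y.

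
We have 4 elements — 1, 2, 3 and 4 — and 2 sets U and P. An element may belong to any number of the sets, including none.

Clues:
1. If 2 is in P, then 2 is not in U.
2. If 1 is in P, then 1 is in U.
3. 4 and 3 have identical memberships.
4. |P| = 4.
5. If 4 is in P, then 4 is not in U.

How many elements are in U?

1

(4): only 4 candidates remain for P, so all are in.
(5): 4 ∉ U.
(1): 2 ∉ U.
(2): 1 ∈ U.
(3): 3 matches 4: 3 ∉ U.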